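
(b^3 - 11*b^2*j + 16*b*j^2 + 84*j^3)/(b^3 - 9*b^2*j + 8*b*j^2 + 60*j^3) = (b - 7*j)/(b - 5*j)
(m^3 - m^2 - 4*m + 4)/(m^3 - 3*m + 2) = (m - 2)/(m - 1)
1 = 1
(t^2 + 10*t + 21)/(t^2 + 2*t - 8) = (t^2 + 10*t + 21)/(t^2 + 2*t - 8)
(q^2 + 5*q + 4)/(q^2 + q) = (q + 4)/q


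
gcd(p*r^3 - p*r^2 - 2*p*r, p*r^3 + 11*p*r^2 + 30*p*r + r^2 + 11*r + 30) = 1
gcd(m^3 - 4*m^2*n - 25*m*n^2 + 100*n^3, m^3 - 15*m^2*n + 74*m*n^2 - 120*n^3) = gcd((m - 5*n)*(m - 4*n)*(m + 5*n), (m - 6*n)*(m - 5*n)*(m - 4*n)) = m^2 - 9*m*n + 20*n^2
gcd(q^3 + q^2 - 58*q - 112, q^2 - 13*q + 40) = q - 8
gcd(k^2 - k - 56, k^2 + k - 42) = k + 7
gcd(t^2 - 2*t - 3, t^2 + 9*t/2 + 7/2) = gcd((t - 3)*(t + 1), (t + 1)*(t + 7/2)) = t + 1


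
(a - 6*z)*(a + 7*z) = a^2 + a*z - 42*z^2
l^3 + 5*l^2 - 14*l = l*(l - 2)*(l + 7)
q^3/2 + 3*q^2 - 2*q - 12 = (q/2 + 1)*(q - 2)*(q + 6)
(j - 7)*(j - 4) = j^2 - 11*j + 28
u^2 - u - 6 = (u - 3)*(u + 2)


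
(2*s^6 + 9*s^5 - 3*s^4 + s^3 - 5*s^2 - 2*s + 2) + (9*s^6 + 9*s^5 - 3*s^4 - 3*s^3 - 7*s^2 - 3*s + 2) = 11*s^6 + 18*s^5 - 6*s^4 - 2*s^3 - 12*s^2 - 5*s + 4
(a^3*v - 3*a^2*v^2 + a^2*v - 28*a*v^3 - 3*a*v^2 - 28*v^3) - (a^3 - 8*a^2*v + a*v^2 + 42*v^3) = a^3*v - a^3 - 3*a^2*v^2 + 9*a^2*v - 28*a*v^3 - 4*a*v^2 - 70*v^3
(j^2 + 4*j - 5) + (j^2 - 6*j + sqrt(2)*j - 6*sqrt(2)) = 2*j^2 - 2*j + sqrt(2)*j - 6*sqrt(2) - 5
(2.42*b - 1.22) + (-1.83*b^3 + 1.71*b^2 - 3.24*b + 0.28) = -1.83*b^3 + 1.71*b^2 - 0.82*b - 0.94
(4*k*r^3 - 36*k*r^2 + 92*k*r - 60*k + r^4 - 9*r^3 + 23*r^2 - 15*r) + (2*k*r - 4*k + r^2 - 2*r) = 4*k*r^3 - 36*k*r^2 + 94*k*r - 64*k + r^4 - 9*r^3 + 24*r^2 - 17*r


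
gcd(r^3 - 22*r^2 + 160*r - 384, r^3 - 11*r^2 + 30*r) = r - 6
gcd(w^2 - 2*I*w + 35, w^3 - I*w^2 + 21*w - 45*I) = w + 5*I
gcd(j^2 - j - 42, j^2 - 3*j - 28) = j - 7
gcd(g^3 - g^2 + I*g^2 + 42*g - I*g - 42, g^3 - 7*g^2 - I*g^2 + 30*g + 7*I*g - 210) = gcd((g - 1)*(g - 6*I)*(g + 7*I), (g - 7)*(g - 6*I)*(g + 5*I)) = g - 6*I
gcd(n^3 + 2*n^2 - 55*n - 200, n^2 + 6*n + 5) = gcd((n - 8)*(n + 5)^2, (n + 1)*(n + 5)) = n + 5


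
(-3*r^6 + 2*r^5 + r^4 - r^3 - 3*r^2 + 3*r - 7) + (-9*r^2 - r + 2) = -3*r^6 + 2*r^5 + r^4 - r^3 - 12*r^2 + 2*r - 5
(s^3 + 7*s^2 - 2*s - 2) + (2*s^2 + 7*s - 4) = s^3 + 9*s^2 + 5*s - 6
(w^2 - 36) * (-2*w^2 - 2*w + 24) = -2*w^4 - 2*w^3 + 96*w^2 + 72*w - 864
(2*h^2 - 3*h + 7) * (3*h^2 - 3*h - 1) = 6*h^4 - 15*h^3 + 28*h^2 - 18*h - 7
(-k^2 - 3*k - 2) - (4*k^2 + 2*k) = -5*k^2 - 5*k - 2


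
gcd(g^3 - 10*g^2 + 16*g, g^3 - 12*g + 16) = g - 2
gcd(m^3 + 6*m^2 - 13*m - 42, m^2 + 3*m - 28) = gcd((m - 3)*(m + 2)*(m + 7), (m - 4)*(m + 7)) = m + 7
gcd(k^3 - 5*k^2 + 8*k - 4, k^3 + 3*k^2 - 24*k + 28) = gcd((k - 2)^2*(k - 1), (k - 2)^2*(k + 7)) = k^2 - 4*k + 4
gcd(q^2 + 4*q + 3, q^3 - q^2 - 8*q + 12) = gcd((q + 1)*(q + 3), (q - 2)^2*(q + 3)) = q + 3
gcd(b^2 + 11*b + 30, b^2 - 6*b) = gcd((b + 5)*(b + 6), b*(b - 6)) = 1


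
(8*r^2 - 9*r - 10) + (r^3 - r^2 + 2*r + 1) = r^3 + 7*r^2 - 7*r - 9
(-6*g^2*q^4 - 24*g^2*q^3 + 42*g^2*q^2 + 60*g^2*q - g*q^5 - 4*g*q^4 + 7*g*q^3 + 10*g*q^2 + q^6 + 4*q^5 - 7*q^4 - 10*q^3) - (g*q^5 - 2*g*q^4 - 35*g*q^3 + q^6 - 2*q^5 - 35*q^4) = -6*g^2*q^4 - 24*g^2*q^3 + 42*g^2*q^2 + 60*g^2*q - 2*g*q^5 - 2*g*q^4 + 42*g*q^3 + 10*g*q^2 + 6*q^5 + 28*q^4 - 10*q^3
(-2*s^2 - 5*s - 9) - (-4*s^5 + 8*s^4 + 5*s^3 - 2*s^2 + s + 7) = 4*s^5 - 8*s^4 - 5*s^3 - 6*s - 16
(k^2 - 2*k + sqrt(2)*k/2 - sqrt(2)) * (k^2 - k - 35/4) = k^4 - 3*k^3 + sqrt(2)*k^3/2 - 27*k^2/4 - 3*sqrt(2)*k^2/2 - 27*sqrt(2)*k/8 + 35*k/2 + 35*sqrt(2)/4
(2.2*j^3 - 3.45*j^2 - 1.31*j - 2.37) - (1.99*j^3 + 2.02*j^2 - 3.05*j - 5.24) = 0.21*j^3 - 5.47*j^2 + 1.74*j + 2.87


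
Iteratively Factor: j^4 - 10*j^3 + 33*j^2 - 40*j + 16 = (j - 1)*(j^3 - 9*j^2 + 24*j - 16) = (j - 1)^2*(j^2 - 8*j + 16) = (j - 4)*(j - 1)^2*(j - 4)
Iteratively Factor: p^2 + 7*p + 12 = (p + 3)*(p + 4)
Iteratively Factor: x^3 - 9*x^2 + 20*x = (x - 4)*(x^2 - 5*x) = (x - 5)*(x - 4)*(x)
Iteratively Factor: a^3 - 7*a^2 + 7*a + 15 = (a - 3)*(a^2 - 4*a - 5) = (a - 5)*(a - 3)*(a + 1)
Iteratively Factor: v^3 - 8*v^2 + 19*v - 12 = (v - 4)*(v^2 - 4*v + 3) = (v - 4)*(v - 3)*(v - 1)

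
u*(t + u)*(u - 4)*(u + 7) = t*u^3 + 3*t*u^2 - 28*t*u + u^4 + 3*u^3 - 28*u^2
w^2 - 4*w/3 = w*(w - 4/3)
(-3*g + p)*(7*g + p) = -21*g^2 + 4*g*p + p^2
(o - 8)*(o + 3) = o^2 - 5*o - 24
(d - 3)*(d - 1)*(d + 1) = d^3 - 3*d^2 - d + 3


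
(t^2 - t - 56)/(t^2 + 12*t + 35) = (t - 8)/(t + 5)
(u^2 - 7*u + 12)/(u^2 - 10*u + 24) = (u - 3)/(u - 6)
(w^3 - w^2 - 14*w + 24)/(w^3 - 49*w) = (w^3 - w^2 - 14*w + 24)/(w*(w^2 - 49))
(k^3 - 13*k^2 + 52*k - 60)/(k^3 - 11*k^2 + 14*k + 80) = (k^2 - 8*k + 12)/(k^2 - 6*k - 16)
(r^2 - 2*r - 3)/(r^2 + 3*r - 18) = (r + 1)/(r + 6)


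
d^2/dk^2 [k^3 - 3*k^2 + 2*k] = 6*k - 6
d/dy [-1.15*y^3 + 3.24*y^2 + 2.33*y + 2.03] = -3.45*y^2 + 6.48*y + 2.33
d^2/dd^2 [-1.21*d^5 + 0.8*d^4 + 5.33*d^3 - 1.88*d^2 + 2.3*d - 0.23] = -24.2*d^3 + 9.6*d^2 + 31.98*d - 3.76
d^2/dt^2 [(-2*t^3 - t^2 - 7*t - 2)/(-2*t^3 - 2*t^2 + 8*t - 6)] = (-t^6 + 45*t^5 + 9*t^4 + 60*t^3 - 225*t^2 - 51*t + 119)/(t^9 + 3*t^8 - 9*t^7 - 14*t^6 + 54*t^5 - 15*t^4 - 109*t^3 + 171*t^2 - 108*t + 27)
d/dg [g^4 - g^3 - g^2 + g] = 4*g^3 - 3*g^2 - 2*g + 1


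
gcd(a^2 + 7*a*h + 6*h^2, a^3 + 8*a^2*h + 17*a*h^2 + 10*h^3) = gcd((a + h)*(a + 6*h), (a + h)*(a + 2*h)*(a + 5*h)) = a + h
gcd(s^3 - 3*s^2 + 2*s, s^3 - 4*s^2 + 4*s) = s^2 - 2*s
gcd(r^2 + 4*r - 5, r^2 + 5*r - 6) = r - 1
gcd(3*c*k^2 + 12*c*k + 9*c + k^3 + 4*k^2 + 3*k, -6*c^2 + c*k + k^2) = 3*c + k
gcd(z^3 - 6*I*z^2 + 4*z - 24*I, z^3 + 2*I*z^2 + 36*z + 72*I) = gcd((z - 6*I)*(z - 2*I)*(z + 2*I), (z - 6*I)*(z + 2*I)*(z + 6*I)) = z^2 - 4*I*z + 12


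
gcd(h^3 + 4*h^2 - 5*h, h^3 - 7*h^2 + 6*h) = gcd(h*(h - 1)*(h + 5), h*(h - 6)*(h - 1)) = h^2 - h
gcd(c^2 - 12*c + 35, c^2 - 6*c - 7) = c - 7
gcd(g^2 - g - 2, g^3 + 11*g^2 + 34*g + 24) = g + 1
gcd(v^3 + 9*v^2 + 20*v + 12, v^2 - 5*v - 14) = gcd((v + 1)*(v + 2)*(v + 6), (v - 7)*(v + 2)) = v + 2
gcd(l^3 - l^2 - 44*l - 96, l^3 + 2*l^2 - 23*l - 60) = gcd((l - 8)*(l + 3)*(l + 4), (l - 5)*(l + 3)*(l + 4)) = l^2 + 7*l + 12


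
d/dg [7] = 0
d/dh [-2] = 0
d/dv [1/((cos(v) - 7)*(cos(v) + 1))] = 2*(cos(v) - 3)*sin(v)/((cos(v) - 7)^2*(cos(v) + 1)^2)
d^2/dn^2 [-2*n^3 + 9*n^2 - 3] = 18 - 12*n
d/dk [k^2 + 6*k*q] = 2*k + 6*q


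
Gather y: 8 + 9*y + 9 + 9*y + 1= 18*y + 18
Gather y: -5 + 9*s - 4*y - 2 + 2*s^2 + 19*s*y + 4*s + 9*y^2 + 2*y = 2*s^2 + 13*s + 9*y^2 + y*(19*s - 2) - 7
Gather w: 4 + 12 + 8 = 24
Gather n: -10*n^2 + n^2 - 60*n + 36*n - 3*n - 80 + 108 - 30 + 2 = -9*n^2 - 27*n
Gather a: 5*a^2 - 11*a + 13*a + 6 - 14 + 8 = 5*a^2 + 2*a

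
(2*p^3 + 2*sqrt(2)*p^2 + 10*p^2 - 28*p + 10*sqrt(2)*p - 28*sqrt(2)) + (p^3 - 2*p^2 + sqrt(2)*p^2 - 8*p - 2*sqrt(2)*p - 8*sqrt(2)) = 3*p^3 + 3*sqrt(2)*p^2 + 8*p^2 - 36*p + 8*sqrt(2)*p - 36*sqrt(2)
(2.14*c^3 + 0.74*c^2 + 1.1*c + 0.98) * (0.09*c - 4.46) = 0.1926*c^4 - 9.4778*c^3 - 3.2014*c^2 - 4.8178*c - 4.3708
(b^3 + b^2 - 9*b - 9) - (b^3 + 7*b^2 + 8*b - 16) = -6*b^2 - 17*b + 7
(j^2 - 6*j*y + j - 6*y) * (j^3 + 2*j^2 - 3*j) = j^5 - 6*j^4*y + 3*j^4 - 18*j^3*y - j^3 + 6*j^2*y - 3*j^2 + 18*j*y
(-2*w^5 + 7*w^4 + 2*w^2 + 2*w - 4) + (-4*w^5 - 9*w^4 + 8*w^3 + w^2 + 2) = -6*w^5 - 2*w^4 + 8*w^3 + 3*w^2 + 2*w - 2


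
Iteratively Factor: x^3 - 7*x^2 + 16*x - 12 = (x - 2)*(x^2 - 5*x + 6) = (x - 3)*(x - 2)*(x - 2)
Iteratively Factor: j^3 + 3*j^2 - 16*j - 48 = (j + 3)*(j^2 - 16) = (j + 3)*(j + 4)*(j - 4)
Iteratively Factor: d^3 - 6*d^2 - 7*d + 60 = (d - 5)*(d^2 - d - 12) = (d - 5)*(d + 3)*(d - 4)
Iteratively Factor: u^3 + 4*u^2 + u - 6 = (u - 1)*(u^2 + 5*u + 6) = (u - 1)*(u + 2)*(u + 3)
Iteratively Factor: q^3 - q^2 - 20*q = (q)*(q^2 - q - 20) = q*(q + 4)*(q - 5)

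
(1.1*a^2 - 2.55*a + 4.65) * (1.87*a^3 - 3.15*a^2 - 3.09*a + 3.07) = 2.057*a^5 - 8.2335*a^4 + 13.329*a^3 - 3.391*a^2 - 22.197*a + 14.2755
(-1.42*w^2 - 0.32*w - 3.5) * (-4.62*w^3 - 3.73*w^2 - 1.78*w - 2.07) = 6.5604*w^5 + 6.775*w^4 + 19.8912*w^3 + 16.564*w^2 + 6.8924*w + 7.245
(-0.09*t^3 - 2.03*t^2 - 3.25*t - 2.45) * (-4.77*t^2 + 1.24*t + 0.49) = 0.4293*t^5 + 9.5715*t^4 + 12.9412*t^3 + 6.6618*t^2 - 4.6305*t - 1.2005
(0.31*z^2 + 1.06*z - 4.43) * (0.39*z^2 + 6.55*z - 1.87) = 0.1209*z^4 + 2.4439*z^3 + 4.6356*z^2 - 30.9987*z + 8.2841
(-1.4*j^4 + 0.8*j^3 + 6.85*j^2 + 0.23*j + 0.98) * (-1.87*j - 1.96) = 2.618*j^5 + 1.248*j^4 - 14.3775*j^3 - 13.8561*j^2 - 2.2834*j - 1.9208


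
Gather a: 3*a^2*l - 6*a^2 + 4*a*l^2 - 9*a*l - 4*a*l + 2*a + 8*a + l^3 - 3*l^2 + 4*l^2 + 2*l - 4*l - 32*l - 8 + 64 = a^2*(3*l - 6) + a*(4*l^2 - 13*l + 10) + l^3 + l^2 - 34*l + 56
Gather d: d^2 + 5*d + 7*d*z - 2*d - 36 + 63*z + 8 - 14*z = d^2 + d*(7*z + 3) + 49*z - 28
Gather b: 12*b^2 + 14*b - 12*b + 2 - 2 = 12*b^2 + 2*b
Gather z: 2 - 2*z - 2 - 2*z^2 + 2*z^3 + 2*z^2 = 2*z^3 - 2*z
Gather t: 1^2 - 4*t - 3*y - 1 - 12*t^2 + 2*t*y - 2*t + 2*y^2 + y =-12*t^2 + t*(2*y - 6) + 2*y^2 - 2*y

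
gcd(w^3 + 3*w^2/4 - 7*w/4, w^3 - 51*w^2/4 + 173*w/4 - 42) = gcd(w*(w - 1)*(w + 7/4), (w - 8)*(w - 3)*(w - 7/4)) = 1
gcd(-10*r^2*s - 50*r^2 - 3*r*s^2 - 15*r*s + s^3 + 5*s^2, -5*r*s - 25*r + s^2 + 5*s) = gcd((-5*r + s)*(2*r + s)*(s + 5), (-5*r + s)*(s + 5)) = 5*r*s + 25*r - s^2 - 5*s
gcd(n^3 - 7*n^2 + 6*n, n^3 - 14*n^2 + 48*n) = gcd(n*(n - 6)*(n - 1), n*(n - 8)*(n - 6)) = n^2 - 6*n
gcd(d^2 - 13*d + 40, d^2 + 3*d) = 1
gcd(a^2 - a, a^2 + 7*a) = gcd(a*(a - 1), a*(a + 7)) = a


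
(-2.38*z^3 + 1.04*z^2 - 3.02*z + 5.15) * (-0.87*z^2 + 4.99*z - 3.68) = 2.0706*z^5 - 12.781*z^4 + 16.5754*z^3 - 23.3775*z^2 + 36.8121*z - 18.952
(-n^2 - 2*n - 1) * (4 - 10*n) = 10*n^3 + 16*n^2 + 2*n - 4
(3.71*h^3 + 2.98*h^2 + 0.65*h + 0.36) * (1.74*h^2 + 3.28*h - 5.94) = 6.4554*h^5 + 17.354*h^4 - 11.132*h^3 - 14.9428*h^2 - 2.6802*h - 2.1384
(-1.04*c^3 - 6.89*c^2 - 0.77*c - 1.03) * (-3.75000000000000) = 3.9*c^3 + 25.8375*c^2 + 2.8875*c + 3.8625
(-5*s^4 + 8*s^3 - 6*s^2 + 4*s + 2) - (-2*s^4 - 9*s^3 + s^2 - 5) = -3*s^4 + 17*s^3 - 7*s^2 + 4*s + 7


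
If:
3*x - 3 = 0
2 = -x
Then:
No Solution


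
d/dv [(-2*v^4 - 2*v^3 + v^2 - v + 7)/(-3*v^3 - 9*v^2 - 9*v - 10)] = (6*v^6 + 36*v^5 + 75*v^4 + 110*v^3 + 105*v^2 + 106*v + 73)/(9*v^6 + 54*v^5 + 135*v^4 + 222*v^3 + 261*v^2 + 180*v + 100)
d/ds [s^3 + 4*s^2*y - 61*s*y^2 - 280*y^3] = 3*s^2 + 8*s*y - 61*y^2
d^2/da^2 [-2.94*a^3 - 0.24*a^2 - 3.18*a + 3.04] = -17.64*a - 0.48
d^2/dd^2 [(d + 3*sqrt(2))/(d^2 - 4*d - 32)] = 2*(-4*(d - 2)^2*(d + 3*sqrt(2)) + (-3*d - 3*sqrt(2) + 4)*(-d^2 + 4*d + 32))/(-d^2 + 4*d + 32)^3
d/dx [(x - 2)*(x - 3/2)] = 2*x - 7/2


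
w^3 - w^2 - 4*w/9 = w*(w - 4/3)*(w + 1/3)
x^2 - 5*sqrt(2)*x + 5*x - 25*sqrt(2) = (x + 5)*(x - 5*sqrt(2))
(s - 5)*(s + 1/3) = s^2 - 14*s/3 - 5/3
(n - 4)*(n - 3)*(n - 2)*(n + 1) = n^4 - 8*n^3 + 17*n^2 + 2*n - 24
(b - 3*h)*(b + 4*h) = b^2 + b*h - 12*h^2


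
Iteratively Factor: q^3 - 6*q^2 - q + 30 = (q - 3)*(q^2 - 3*q - 10) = (q - 5)*(q - 3)*(q + 2)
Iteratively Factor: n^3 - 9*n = (n - 3)*(n^2 + 3*n) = (n - 3)*(n + 3)*(n)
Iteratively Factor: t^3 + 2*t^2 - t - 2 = (t - 1)*(t^2 + 3*t + 2) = (t - 1)*(t + 1)*(t + 2)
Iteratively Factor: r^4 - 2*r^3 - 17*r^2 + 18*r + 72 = (r - 3)*(r^3 + r^2 - 14*r - 24) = (r - 3)*(r + 3)*(r^2 - 2*r - 8) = (r - 4)*(r - 3)*(r + 3)*(r + 2)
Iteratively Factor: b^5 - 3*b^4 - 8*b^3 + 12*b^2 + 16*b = (b - 2)*(b^4 - b^3 - 10*b^2 - 8*b) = (b - 4)*(b - 2)*(b^3 + 3*b^2 + 2*b) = (b - 4)*(b - 2)*(b + 2)*(b^2 + b) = (b - 4)*(b - 2)*(b + 1)*(b + 2)*(b)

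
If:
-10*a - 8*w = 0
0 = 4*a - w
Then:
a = 0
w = 0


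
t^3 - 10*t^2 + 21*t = t*(t - 7)*(t - 3)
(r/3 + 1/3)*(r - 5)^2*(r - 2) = r^4/3 - 11*r^3/3 + 11*r^2 - 5*r/3 - 50/3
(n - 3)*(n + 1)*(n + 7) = n^3 + 5*n^2 - 17*n - 21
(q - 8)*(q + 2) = q^2 - 6*q - 16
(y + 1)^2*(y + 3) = y^3 + 5*y^2 + 7*y + 3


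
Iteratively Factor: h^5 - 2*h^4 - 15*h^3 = (h - 5)*(h^4 + 3*h^3) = (h - 5)*(h + 3)*(h^3) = h*(h - 5)*(h + 3)*(h^2) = h^2*(h - 5)*(h + 3)*(h)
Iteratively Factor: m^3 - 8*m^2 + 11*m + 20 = (m - 4)*(m^2 - 4*m - 5) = (m - 5)*(m - 4)*(m + 1)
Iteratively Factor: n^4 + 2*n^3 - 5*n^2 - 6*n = (n + 3)*(n^3 - n^2 - 2*n) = (n - 2)*(n + 3)*(n^2 + n) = n*(n - 2)*(n + 3)*(n + 1)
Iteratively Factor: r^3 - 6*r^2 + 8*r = (r - 4)*(r^2 - 2*r) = (r - 4)*(r - 2)*(r)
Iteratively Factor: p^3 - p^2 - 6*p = (p - 3)*(p^2 + 2*p) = (p - 3)*(p + 2)*(p)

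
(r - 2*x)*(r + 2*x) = r^2 - 4*x^2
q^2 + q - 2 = (q - 1)*(q + 2)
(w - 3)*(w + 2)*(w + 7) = w^3 + 6*w^2 - 13*w - 42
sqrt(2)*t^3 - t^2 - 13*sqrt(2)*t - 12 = (t - 3*sqrt(2))*(t + 2*sqrt(2))*(sqrt(2)*t + 1)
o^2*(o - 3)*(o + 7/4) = o^4 - 5*o^3/4 - 21*o^2/4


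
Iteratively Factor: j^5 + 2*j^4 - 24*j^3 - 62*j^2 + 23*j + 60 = (j + 1)*(j^4 + j^3 - 25*j^2 - 37*j + 60) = (j + 1)*(j + 4)*(j^3 - 3*j^2 - 13*j + 15) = (j + 1)*(j + 3)*(j + 4)*(j^2 - 6*j + 5) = (j - 5)*(j + 1)*(j + 3)*(j + 4)*(j - 1)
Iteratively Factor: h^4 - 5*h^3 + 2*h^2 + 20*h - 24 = (h + 2)*(h^3 - 7*h^2 + 16*h - 12) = (h - 3)*(h + 2)*(h^2 - 4*h + 4) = (h - 3)*(h - 2)*(h + 2)*(h - 2)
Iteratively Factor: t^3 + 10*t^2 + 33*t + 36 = (t + 3)*(t^2 + 7*t + 12) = (t + 3)*(t + 4)*(t + 3)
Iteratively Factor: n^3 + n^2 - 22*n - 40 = (n + 2)*(n^2 - n - 20) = (n - 5)*(n + 2)*(n + 4)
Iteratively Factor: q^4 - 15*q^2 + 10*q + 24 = (q + 4)*(q^3 - 4*q^2 + q + 6) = (q - 2)*(q + 4)*(q^2 - 2*q - 3) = (q - 2)*(q + 1)*(q + 4)*(q - 3)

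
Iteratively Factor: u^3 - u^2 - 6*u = (u + 2)*(u^2 - 3*u) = u*(u + 2)*(u - 3)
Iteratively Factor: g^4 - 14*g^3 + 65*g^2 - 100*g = (g - 4)*(g^3 - 10*g^2 + 25*g) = g*(g - 4)*(g^2 - 10*g + 25) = g*(g - 5)*(g - 4)*(g - 5)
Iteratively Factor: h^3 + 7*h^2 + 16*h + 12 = (h + 2)*(h^2 + 5*h + 6) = (h + 2)*(h + 3)*(h + 2)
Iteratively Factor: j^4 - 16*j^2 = (j - 4)*(j^3 + 4*j^2) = (j - 4)*(j + 4)*(j^2) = j*(j - 4)*(j + 4)*(j)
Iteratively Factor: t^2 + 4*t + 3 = (t + 1)*(t + 3)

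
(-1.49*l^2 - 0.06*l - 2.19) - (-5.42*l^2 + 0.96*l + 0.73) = 3.93*l^2 - 1.02*l - 2.92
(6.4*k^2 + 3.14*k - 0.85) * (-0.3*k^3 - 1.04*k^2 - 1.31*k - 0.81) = -1.92*k^5 - 7.598*k^4 - 11.3946*k^3 - 8.4134*k^2 - 1.4299*k + 0.6885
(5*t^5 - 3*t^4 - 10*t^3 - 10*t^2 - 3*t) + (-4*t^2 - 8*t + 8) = 5*t^5 - 3*t^4 - 10*t^3 - 14*t^2 - 11*t + 8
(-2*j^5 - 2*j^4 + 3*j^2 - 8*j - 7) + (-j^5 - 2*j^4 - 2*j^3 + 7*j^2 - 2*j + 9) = -3*j^5 - 4*j^4 - 2*j^3 + 10*j^2 - 10*j + 2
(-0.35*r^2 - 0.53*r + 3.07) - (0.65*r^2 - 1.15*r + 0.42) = -1.0*r^2 + 0.62*r + 2.65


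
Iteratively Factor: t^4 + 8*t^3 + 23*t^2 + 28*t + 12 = (t + 2)*(t^3 + 6*t^2 + 11*t + 6) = (t + 1)*(t + 2)*(t^2 + 5*t + 6) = (t + 1)*(t + 2)^2*(t + 3)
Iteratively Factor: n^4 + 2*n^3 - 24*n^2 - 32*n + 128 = (n + 4)*(n^3 - 2*n^2 - 16*n + 32) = (n - 4)*(n + 4)*(n^2 + 2*n - 8) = (n - 4)*(n - 2)*(n + 4)*(n + 4)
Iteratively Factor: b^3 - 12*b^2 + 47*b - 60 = (b - 3)*(b^2 - 9*b + 20) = (b - 4)*(b - 3)*(b - 5)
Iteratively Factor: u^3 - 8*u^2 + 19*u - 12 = (u - 4)*(u^2 - 4*u + 3) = (u - 4)*(u - 3)*(u - 1)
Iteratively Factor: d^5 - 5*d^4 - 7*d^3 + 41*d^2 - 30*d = (d + 3)*(d^4 - 8*d^3 + 17*d^2 - 10*d) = d*(d + 3)*(d^3 - 8*d^2 + 17*d - 10) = d*(d - 1)*(d + 3)*(d^2 - 7*d + 10) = d*(d - 5)*(d - 1)*(d + 3)*(d - 2)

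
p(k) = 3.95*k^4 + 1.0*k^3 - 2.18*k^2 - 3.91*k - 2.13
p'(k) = 15.8*k^3 + 3.0*k^2 - 4.36*k - 3.91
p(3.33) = 483.31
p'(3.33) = 598.27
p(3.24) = 431.62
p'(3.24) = 550.85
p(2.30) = 100.05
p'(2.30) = 194.17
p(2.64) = 182.63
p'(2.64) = 296.20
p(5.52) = 3745.42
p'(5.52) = 2720.94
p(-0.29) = -1.18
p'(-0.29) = -2.78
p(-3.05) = 302.96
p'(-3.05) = -410.99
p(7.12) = 10371.65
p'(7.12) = 5820.05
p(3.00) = 313.47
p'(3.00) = 436.61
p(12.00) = 83272.23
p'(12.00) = 27678.17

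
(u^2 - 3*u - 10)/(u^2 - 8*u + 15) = (u + 2)/(u - 3)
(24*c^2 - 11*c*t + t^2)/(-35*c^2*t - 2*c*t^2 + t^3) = (-24*c^2 + 11*c*t - t^2)/(t*(35*c^2 + 2*c*t - t^2))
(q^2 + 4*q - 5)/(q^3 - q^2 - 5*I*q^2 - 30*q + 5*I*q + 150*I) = (q - 1)/(q^2 - q*(6 + 5*I) + 30*I)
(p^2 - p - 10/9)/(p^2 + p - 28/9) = (9*p^2 - 9*p - 10)/(9*p^2 + 9*p - 28)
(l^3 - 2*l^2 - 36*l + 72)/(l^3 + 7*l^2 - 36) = (l - 6)/(l + 3)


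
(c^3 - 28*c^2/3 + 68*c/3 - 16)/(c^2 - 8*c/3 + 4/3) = (3*c^2 - 22*c + 24)/(3*c - 2)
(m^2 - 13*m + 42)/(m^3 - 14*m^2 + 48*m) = (m - 7)/(m*(m - 8))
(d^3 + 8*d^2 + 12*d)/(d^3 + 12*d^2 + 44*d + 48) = d/(d + 4)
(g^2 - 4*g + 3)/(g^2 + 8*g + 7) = (g^2 - 4*g + 3)/(g^2 + 8*g + 7)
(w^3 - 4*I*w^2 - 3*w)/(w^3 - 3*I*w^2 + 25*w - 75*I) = w*(w - I)/(w^2 + 25)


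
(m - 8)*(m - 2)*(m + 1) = m^3 - 9*m^2 + 6*m + 16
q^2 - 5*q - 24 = (q - 8)*(q + 3)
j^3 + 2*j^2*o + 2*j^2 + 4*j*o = j*(j + 2)*(j + 2*o)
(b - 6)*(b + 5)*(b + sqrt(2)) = b^3 - b^2 + sqrt(2)*b^2 - 30*b - sqrt(2)*b - 30*sqrt(2)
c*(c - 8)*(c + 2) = c^3 - 6*c^2 - 16*c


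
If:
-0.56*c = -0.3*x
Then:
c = 0.535714285714286*x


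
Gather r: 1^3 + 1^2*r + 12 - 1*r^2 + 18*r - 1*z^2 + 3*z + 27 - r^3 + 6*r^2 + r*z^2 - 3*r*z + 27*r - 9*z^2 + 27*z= -r^3 + 5*r^2 + r*(z^2 - 3*z + 46) - 10*z^2 + 30*z + 40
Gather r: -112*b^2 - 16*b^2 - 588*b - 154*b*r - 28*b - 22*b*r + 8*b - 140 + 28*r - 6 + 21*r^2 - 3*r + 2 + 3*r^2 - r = -128*b^2 - 608*b + 24*r^2 + r*(24 - 176*b) - 144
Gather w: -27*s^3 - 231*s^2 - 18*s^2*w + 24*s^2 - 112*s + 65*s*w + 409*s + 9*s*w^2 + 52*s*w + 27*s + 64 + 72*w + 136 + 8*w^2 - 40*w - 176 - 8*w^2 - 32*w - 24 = -27*s^3 - 207*s^2 + 9*s*w^2 + 324*s + w*(-18*s^2 + 117*s)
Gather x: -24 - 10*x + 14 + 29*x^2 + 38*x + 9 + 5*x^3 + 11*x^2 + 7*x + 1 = 5*x^3 + 40*x^2 + 35*x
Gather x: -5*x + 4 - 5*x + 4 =8 - 10*x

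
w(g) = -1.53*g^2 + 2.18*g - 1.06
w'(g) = 2.18 - 3.06*g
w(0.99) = -0.40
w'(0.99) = -0.85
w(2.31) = -4.19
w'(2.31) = -4.89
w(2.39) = -4.59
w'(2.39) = -5.13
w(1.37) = -0.95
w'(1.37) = -2.01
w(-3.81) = -31.58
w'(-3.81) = 13.84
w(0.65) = -0.29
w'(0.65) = 0.19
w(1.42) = -1.05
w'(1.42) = -2.17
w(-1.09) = -5.25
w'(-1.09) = 5.52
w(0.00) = -1.06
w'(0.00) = 2.18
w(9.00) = -105.37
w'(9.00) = -25.36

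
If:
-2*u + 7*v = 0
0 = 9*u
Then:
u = 0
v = 0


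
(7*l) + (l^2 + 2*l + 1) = l^2 + 9*l + 1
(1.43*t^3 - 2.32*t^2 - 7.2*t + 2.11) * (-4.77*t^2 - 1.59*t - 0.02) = -6.8211*t^5 + 8.7927*t^4 + 38.0042*t^3 + 1.4297*t^2 - 3.2109*t - 0.0422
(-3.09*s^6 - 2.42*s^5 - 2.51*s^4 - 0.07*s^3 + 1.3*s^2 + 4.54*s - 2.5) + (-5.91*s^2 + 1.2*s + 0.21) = -3.09*s^6 - 2.42*s^5 - 2.51*s^4 - 0.07*s^3 - 4.61*s^2 + 5.74*s - 2.29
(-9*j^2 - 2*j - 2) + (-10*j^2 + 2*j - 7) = -19*j^2 - 9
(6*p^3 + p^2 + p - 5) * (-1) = -6*p^3 - p^2 - p + 5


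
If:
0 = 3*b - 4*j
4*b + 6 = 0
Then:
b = -3/2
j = -9/8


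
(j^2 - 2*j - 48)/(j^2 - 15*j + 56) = (j + 6)/(j - 7)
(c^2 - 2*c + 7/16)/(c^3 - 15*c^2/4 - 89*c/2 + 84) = (c - 1/4)/(c^2 - 2*c - 48)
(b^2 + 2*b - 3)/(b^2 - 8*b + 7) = (b + 3)/(b - 7)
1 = 1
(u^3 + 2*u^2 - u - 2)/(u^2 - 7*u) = (u^3 + 2*u^2 - u - 2)/(u*(u - 7))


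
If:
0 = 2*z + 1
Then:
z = -1/2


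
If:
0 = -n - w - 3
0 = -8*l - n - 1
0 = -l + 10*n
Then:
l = -10/81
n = -1/81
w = -242/81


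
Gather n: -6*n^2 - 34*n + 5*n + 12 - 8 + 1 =-6*n^2 - 29*n + 5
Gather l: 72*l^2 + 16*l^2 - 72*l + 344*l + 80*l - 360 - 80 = 88*l^2 + 352*l - 440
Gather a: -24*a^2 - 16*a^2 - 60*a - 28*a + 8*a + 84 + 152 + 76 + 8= -40*a^2 - 80*a + 320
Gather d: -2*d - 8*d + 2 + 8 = 10 - 10*d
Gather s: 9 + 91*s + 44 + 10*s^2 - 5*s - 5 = 10*s^2 + 86*s + 48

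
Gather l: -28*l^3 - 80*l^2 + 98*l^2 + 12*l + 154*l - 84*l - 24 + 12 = -28*l^3 + 18*l^2 + 82*l - 12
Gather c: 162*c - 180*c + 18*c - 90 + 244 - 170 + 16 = 0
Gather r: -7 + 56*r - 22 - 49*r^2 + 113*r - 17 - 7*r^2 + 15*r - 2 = -56*r^2 + 184*r - 48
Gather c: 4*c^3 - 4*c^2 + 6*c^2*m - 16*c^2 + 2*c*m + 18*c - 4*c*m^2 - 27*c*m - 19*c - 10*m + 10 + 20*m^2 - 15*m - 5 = 4*c^3 + c^2*(6*m - 20) + c*(-4*m^2 - 25*m - 1) + 20*m^2 - 25*m + 5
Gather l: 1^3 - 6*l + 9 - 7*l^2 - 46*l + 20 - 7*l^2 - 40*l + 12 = -14*l^2 - 92*l + 42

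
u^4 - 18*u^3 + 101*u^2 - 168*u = u*(u - 8)*(u - 7)*(u - 3)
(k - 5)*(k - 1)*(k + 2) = k^3 - 4*k^2 - 7*k + 10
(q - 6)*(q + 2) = q^2 - 4*q - 12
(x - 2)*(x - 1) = x^2 - 3*x + 2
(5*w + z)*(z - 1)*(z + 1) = 5*w*z^2 - 5*w + z^3 - z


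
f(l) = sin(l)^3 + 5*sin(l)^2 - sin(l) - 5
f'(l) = 3*sin(l)^2*cos(l) + 10*sin(l)*cos(l) - cos(l)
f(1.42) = -0.14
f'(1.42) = 1.78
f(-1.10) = -0.85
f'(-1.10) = -3.42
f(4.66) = -0.01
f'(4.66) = 0.42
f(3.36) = -4.56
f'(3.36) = 2.95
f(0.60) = -3.79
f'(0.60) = 4.62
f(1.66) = -0.05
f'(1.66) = -1.06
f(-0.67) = -2.69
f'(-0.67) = -4.74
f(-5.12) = -0.93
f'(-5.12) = 4.25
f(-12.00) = -3.94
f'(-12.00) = 4.41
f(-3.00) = -4.76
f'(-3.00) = 2.33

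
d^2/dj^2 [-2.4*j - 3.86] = 0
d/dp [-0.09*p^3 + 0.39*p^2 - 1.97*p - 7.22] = -0.27*p^2 + 0.78*p - 1.97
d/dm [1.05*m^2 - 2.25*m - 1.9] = 2.1*m - 2.25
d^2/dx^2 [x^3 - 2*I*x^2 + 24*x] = 6*x - 4*I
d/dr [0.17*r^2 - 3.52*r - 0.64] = 0.34*r - 3.52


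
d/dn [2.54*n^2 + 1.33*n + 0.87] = 5.08*n + 1.33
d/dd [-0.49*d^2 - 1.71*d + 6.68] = -0.98*d - 1.71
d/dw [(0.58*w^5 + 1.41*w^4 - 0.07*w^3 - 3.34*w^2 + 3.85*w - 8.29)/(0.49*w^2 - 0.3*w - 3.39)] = (0.8526*w^6 + 0.6858*w^5 - 11.1343*w^4 - 19.0776*w^3 - 0.1726*w^2 + 30.7694*w - 15.5385)/(0.2401*w^4 - 0.294*w^3 - 3.2322*w^2 + 2.034*w + 11.4921)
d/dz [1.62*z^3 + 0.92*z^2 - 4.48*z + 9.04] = 4.86*z^2 + 1.84*z - 4.48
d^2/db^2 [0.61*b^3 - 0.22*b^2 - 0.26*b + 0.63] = 3.66*b - 0.44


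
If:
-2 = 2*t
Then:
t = -1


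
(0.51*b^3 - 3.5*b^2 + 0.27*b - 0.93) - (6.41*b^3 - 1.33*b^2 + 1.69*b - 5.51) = -5.9*b^3 - 2.17*b^2 - 1.42*b + 4.58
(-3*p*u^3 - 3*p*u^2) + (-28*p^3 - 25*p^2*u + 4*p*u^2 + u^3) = -28*p^3 - 25*p^2*u - 3*p*u^3 + p*u^2 + u^3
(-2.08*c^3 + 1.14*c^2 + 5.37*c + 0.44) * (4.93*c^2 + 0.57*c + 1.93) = -10.2544*c^5 + 4.4346*c^4 + 23.1095*c^3 + 7.4303*c^2 + 10.6149*c + 0.8492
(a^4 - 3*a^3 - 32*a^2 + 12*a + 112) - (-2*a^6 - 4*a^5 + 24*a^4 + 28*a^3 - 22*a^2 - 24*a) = 2*a^6 + 4*a^5 - 23*a^4 - 31*a^3 - 10*a^2 + 36*a + 112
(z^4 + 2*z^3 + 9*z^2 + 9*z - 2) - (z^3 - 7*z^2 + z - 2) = z^4 + z^3 + 16*z^2 + 8*z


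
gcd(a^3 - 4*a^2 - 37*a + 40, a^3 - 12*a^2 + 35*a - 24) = a^2 - 9*a + 8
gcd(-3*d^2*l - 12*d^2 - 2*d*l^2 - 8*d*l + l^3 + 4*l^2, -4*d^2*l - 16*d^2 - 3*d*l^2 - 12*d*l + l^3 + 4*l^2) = d*l + 4*d + l^2 + 4*l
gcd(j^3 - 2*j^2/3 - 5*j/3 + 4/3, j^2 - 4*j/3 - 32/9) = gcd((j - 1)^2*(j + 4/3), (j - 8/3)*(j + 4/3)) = j + 4/3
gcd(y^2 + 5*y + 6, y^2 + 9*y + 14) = y + 2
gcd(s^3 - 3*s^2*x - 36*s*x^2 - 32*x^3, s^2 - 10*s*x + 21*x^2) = 1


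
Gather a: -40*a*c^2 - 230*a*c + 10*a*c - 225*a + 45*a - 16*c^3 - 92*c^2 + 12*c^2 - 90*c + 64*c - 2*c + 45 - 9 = a*(-40*c^2 - 220*c - 180) - 16*c^3 - 80*c^2 - 28*c + 36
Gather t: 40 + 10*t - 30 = 10*t + 10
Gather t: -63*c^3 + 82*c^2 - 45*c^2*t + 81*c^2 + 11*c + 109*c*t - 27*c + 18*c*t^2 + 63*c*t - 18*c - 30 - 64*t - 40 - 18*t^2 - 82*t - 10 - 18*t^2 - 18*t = -63*c^3 + 163*c^2 - 34*c + t^2*(18*c - 36) + t*(-45*c^2 + 172*c - 164) - 80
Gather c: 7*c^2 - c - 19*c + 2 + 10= 7*c^2 - 20*c + 12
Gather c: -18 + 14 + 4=0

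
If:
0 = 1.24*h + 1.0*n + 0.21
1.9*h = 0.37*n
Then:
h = -0.03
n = -0.17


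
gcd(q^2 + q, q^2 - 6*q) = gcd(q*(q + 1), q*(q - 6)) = q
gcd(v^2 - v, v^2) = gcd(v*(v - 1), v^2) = v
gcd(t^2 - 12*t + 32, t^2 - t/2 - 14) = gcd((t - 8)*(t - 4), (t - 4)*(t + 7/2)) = t - 4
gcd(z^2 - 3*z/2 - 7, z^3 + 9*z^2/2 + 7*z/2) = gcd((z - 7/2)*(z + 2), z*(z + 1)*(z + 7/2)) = 1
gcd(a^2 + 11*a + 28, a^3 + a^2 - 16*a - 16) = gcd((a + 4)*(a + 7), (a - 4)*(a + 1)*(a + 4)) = a + 4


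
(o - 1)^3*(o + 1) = o^4 - 2*o^3 + 2*o - 1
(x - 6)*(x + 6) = x^2 - 36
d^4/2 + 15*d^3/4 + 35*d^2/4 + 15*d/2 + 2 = (d/2 + 1/4)*(d + 1)*(d + 2)*(d + 4)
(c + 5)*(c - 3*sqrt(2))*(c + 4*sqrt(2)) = c^3 + sqrt(2)*c^2 + 5*c^2 - 24*c + 5*sqrt(2)*c - 120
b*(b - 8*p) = b^2 - 8*b*p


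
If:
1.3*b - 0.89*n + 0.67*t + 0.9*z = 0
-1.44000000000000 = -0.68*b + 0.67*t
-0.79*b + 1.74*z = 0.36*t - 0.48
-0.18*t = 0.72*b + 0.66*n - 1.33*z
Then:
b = 0.51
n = -0.88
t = -1.64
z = -0.38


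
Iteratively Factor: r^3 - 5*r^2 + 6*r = (r - 3)*(r^2 - 2*r) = r*(r - 3)*(r - 2)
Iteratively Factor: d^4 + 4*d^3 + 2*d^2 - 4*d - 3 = (d + 3)*(d^3 + d^2 - d - 1) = (d - 1)*(d + 3)*(d^2 + 2*d + 1) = (d - 1)*(d + 1)*(d + 3)*(d + 1)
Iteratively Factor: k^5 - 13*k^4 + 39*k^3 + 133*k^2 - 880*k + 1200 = (k - 3)*(k^4 - 10*k^3 + 9*k^2 + 160*k - 400) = (k - 3)*(k + 4)*(k^3 - 14*k^2 + 65*k - 100) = (k - 5)*(k - 3)*(k + 4)*(k^2 - 9*k + 20) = (k - 5)^2*(k - 3)*(k + 4)*(k - 4)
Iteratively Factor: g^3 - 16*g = (g)*(g^2 - 16) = g*(g + 4)*(g - 4)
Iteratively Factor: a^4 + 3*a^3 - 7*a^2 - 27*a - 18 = (a + 2)*(a^3 + a^2 - 9*a - 9) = (a + 1)*(a + 2)*(a^2 - 9) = (a + 1)*(a + 2)*(a + 3)*(a - 3)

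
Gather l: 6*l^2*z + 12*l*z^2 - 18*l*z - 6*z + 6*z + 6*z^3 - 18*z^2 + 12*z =6*l^2*z + l*(12*z^2 - 18*z) + 6*z^3 - 18*z^2 + 12*z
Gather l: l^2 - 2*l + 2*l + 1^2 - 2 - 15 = l^2 - 16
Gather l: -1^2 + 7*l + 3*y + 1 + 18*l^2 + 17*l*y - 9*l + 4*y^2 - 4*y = 18*l^2 + l*(17*y - 2) + 4*y^2 - y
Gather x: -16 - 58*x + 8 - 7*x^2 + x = -7*x^2 - 57*x - 8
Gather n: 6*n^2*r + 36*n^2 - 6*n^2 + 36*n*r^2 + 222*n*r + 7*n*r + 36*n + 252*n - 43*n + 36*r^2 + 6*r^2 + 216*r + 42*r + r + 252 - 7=n^2*(6*r + 30) + n*(36*r^2 + 229*r + 245) + 42*r^2 + 259*r + 245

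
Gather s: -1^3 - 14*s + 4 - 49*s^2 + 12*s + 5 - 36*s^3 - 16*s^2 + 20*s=-36*s^3 - 65*s^2 + 18*s + 8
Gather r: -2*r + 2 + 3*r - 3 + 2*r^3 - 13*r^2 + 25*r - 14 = 2*r^3 - 13*r^2 + 26*r - 15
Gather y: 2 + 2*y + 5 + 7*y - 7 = 9*y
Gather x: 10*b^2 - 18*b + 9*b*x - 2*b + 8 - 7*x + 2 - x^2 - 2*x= 10*b^2 - 20*b - x^2 + x*(9*b - 9) + 10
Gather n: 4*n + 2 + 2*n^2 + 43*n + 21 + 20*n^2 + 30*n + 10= 22*n^2 + 77*n + 33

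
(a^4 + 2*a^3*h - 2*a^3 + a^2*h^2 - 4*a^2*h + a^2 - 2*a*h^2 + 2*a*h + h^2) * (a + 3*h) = a^5 + 5*a^4*h - 2*a^4 + 7*a^3*h^2 - 10*a^3*h + a^3 + 3*a^2*h^3 - 14*a^2*h^2 + 5*a^2*h - 6*a*h^3 + 7*a*h^2 + 3*h^3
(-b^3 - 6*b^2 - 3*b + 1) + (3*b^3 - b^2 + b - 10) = 2*b^3 - 7*b^2 - 2*b - 9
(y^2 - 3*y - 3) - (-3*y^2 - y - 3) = 4*y^2 - 2*y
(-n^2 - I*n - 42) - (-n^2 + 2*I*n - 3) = -3*I*n - 39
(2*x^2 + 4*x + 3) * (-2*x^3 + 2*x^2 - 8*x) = -4*x^5 - 4*x^4 - 14*x^3 - 26*x^2 - 24*x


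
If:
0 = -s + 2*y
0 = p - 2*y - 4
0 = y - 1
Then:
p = 6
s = 2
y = 1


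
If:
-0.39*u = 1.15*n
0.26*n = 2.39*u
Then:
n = 0.00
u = 0.00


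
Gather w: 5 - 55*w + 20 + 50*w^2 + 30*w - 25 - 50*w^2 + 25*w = 0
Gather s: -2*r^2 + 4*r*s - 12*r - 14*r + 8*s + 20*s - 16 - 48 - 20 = -2*r^2 - 26*r + s*(4*r + 28) - 84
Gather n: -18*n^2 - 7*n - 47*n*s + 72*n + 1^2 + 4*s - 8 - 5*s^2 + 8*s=-18*n^2 + n*(65 - 47*s) - 5*s^2 + 12*s - 7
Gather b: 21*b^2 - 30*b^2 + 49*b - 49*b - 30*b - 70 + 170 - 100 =-9*b^2 - 30*b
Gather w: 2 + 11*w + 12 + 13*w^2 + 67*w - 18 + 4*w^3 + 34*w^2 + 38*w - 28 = 4*w^3 + 47*w^2 + 116*w - 32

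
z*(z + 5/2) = z^2 + 5*z/2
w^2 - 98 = (w - 7*sqrt(2))*(w + 7*sqrt(2))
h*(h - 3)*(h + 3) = h^3 - 9*h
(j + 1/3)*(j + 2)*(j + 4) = j^3 + 19*j^2/3 + 10*j + 8/3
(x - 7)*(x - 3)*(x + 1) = x^3 - 9*x^2 + 11*x + 21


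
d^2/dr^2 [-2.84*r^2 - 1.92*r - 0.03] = -5.68000000000000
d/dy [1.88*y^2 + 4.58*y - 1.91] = 3.76*y + 4.58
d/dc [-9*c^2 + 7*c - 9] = 7 - 18*c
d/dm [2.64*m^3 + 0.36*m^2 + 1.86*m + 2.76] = 7.92*m^2 + 0.72*m + 1.86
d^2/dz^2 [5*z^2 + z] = 10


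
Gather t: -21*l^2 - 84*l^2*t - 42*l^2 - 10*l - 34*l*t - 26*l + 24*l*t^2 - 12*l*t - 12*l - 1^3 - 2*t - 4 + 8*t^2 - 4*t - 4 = -63*l^2 - 48*l + t^2*(24*l + 8) + t*(-84*l^2 - 46*l - 6) - 9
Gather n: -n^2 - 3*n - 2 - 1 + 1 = -n^2 - 3*n - 2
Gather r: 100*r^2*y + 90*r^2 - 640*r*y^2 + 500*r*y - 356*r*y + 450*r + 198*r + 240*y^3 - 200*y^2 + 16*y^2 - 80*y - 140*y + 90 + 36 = r^2*(100*y + 90) + r*(-640*y^2 + 144*y + 648) + 240*y^3 - 184*y^2 - 220*y + 126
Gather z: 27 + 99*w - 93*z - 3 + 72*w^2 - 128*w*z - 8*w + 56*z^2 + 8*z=72*w^2 + 91*w + 56*z^2 + z*(-128*w - 85) + 24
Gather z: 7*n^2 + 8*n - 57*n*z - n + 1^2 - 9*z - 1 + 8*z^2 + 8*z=7*n^2 + 7*n + 8*z^2 + z*(-57*n - 1)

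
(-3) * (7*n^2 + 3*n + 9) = -21*n^2 - 9*n - 27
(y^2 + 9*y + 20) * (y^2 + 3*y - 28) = y^4 + 12*y^3 + 19*y^2 - 192*y - 560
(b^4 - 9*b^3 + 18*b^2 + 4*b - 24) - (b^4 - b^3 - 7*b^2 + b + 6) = -8*b^3 + 25*b^2 + 3*b - 30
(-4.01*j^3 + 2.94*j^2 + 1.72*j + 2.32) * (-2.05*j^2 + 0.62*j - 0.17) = 8.2205*j^5 - 8.5132*j^4 - 1.0215*j^3 - 4.1894*j^2 + 1.146*j - 0.3944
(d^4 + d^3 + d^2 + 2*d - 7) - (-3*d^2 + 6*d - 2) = d^4 + d^3 + 4*d^2 - 4*d - 5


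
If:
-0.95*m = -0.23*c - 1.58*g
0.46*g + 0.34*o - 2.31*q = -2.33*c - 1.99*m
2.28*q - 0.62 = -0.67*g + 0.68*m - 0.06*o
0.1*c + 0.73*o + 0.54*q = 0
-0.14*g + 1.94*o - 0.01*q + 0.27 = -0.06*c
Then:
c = 7.72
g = -5.90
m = -7.94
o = -0.81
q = -0.34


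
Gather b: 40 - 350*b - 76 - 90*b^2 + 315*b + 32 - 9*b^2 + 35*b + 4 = -99*b^2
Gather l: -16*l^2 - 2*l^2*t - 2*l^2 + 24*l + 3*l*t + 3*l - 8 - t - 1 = l^2*(-2*t - 18) + l*(3*t + 27) - t - 9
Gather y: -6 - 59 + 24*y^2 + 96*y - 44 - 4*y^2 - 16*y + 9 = 20*y^2 + 80*y - 100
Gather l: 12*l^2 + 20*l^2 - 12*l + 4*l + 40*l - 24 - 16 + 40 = 32*l^2 + 32*l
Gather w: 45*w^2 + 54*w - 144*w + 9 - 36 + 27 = 45*w^2 - 90*w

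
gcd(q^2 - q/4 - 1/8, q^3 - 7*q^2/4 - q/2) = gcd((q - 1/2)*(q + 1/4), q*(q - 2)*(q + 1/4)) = q + 1/4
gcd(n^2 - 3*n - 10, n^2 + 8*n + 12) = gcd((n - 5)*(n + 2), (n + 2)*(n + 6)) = n + 2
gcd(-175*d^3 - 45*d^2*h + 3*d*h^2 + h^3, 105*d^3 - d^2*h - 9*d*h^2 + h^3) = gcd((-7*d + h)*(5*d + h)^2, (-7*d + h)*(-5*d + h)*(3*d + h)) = 7*d - h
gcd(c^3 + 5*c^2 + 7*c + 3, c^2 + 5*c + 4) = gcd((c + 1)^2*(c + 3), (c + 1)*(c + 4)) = c + 1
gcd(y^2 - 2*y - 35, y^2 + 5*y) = y + 5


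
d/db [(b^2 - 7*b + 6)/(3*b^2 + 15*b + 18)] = 4*(b^2 - 6)/(b^4 + 10*b^3 + 37*b^2 + 60*b + 36)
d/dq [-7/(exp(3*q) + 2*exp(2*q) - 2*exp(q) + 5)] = (21*exp(2*q) + 28*exp(q) - 14)*exp(q)/(exp(3*q) + 2*exp(2*q) - 2*exp(q) + 5)^2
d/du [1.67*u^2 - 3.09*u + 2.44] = 3.34*u - 3.09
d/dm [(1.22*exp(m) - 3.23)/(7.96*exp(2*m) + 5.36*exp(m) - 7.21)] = (-9.7112*exp(2*m) + 51.4216*exp(m) + 8.5166)*exp(m)/(63.3616*exp(4*m) + 85.3312*exp(3*m) - 86.0536*exp(2*m) - 77.2912*exp(m) + 51.9841)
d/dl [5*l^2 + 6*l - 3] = 10*l + 6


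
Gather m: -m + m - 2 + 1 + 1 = 0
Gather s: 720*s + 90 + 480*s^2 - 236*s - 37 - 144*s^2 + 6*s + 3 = 336*s^2 + 490*s + 56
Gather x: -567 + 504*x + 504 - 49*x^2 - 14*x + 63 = -49*x^2 + 490*x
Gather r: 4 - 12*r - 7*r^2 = -7*r^2 - 12*r + 4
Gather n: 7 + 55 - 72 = -10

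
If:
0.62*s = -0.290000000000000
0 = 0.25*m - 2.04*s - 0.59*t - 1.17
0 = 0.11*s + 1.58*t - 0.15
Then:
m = 1.16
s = -0.47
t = 0.13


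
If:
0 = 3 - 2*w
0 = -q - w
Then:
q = -3/2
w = 3/2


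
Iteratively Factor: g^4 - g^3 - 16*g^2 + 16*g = (g - 1)*(g^3 - 16*g) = (g - 4)*(g - 1)*(g^2 + 4*g) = g*(g - 4)*(g - 1)*(g + 4)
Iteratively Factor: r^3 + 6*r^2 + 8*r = (r + 4)*(r^2 + 2*r) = (r + 2)*(r + 4)*(r)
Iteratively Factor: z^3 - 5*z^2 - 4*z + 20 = (z - 5)*(z^2 - 4) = (z - 5)*(z + 2)*(z - 2)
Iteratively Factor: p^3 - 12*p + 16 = (p - 2)*(p^2 + 2*p - 8) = (p - 2)^2*(p + 4)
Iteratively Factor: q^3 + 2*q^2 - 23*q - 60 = (q + 3)*(q^2 - q - 20) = (q + 3)*(q + 4)*(q - 5)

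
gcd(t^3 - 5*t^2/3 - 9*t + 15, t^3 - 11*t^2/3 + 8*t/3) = 1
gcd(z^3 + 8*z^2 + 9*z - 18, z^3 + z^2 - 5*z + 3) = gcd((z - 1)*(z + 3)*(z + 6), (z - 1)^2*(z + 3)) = z^2 + 2*z - 3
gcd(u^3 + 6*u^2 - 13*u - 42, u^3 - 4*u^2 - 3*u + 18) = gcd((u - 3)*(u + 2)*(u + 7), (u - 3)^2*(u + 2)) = u^2 - u - 6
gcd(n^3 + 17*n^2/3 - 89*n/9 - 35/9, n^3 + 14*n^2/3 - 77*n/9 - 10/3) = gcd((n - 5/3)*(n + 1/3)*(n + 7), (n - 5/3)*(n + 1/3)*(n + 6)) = n^2 - 4*n/3 - 5/9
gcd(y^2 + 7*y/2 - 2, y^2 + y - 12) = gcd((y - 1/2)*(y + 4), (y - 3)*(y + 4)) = y + 4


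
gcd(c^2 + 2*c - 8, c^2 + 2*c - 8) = c^2 + 2*c - 8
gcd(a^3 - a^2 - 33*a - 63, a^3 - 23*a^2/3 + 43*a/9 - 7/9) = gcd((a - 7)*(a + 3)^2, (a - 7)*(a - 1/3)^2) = a - 7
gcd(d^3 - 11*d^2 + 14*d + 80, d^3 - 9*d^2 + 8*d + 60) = d^2 - 3*d - 10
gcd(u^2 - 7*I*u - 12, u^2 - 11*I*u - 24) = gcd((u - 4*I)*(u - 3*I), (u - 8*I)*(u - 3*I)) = u - 3*I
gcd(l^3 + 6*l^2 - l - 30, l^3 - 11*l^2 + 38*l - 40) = l - 2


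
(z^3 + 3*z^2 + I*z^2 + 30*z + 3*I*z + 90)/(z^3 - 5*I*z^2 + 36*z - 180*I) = (z + 3)/(z - 6*I)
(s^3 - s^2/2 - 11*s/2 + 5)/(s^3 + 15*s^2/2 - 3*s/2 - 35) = (s - 1)/(s + 7)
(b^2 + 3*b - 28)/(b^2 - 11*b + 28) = (b + 7)/(b - 7)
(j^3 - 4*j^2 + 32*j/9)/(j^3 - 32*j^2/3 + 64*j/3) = (j - 4/3)/(j - 8)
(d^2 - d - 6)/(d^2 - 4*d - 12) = (d - 3)/(d - 6)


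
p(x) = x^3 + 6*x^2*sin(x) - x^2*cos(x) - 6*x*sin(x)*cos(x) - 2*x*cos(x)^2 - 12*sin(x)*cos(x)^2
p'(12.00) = 933.94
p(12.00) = 1162.98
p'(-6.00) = 328.52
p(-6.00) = -172.58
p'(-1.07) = 25.97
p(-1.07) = -7.58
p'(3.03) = -25.01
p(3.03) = 37.78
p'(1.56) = 38.20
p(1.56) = 18.27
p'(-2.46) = -6.77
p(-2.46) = -18.32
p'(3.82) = -59.61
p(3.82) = 0.89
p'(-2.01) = -2.62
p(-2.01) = -21.01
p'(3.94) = -57.91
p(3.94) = -6.18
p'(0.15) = -14.51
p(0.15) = -2.18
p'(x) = x^2*sin(x) + 6*x^2*cos(x) + 3*x^2 + 6*x*sin(x)^2 + 4*x*sin(x)*cos(x) + 12*x*sin(x) - 6*x*cos(x)^2 - 2*x*cos(x) + 24*sin(x)^2*cos(x) - 6*sin(x)*cos(x) - 12*cos(x)^3 - 2*cos(x)^2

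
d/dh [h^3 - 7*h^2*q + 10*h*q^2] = 3*h^2 - 14*h*q + 10*q^2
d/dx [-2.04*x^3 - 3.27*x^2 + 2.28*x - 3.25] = -6.12*x^2 - 6.54*x + 2.28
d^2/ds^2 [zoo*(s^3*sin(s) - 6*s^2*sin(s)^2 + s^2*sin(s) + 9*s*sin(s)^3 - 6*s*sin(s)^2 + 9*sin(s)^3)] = zoo*s^3*sin(s) + zoo*s^2*sin(s + pi/4) + zoo*s^2 + zoo*s*sin(s) + zoo*s*sin(2*s) + zoo*s*cos(s) + zoo*s + zoo*sin(s) + zoo*cos(s) + zoo*cos(3*s) + zoo*cos(2*s + pi/4) + zoo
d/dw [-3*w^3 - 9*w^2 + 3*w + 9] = -9*w^2 - 18*w + 3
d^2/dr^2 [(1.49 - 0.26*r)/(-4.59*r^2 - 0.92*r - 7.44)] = ((13.1998 - 7.1604*r)*(4.59*r^2 + 0.92*r + 7.44) + (0.26*r - 1.49)*(9.18*r + 0.92)*(18.36*r + 1.84))/(4.59*r^2 + 0.92*r + 7.44)^3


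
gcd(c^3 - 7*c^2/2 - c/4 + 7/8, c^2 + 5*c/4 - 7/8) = c - 1/2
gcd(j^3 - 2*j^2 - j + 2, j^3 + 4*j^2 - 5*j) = j - 1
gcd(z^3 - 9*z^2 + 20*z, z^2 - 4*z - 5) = z - 5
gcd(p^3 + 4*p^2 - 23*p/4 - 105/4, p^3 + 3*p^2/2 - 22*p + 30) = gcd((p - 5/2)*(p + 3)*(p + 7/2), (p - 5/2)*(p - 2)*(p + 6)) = p - 5/2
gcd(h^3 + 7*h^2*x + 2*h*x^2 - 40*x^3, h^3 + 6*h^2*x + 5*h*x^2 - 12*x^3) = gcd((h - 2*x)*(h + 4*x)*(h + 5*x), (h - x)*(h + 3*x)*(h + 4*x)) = h + 4*x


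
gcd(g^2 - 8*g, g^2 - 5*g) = g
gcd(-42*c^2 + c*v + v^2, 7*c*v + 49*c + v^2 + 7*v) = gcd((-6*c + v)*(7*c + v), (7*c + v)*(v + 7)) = 7*c + v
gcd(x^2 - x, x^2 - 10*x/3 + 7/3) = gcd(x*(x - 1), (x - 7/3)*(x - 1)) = x - 1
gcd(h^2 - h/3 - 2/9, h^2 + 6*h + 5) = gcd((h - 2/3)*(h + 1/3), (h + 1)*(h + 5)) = 1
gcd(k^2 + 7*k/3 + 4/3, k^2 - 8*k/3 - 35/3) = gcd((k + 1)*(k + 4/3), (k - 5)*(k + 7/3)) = 1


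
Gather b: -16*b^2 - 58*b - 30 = -16*b^2 - 58*b - 30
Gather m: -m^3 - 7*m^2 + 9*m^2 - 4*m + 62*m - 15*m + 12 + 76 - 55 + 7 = -m^3 + 2*m^2 + 43*m + 40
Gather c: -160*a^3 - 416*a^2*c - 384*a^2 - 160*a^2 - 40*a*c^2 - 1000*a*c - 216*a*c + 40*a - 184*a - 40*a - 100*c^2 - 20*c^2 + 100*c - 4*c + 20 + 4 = -160*a^3 - 544*a^2 - 184*a + c^2*(-40*a - 120) + c*(-416*a^2 - 1216*a + 96) + 24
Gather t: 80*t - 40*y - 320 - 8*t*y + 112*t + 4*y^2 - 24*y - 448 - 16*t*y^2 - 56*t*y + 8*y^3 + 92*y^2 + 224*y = t*(-16*y^2 - 64*y + 192) + 8*y^3 + 96*y^2 + 160*y - 768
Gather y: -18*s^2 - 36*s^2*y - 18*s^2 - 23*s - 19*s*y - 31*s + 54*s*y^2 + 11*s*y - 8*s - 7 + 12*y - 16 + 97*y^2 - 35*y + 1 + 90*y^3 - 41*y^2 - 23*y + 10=-36*s^2 - 62*s + 90*y^3 + y^2*(54*s + 56) + y*(-36*s^2 - 8*s - 46) - 12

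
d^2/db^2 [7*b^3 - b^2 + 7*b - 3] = 42*b - 2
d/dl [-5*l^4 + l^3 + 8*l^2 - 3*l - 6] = -20*l^3 + 3*l^2 + 16*l - 3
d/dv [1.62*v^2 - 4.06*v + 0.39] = 3.24*v - 4.06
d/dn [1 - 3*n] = -3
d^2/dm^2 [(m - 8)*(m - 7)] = 2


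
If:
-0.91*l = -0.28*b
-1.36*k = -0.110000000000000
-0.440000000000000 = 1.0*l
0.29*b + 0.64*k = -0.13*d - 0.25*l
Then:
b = -1.43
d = 3.64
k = 0.08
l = -0.44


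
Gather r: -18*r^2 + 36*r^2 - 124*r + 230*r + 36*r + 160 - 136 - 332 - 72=18*r^2 + 142*r - 380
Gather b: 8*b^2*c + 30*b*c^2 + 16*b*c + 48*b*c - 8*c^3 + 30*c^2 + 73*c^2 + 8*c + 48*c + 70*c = 8*b^2*c + b*(30*c^2 + 64*c) - 8*c^3 + 103*c^2 + 126*c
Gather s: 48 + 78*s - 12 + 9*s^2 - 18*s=9*s^2 + 60*s + 36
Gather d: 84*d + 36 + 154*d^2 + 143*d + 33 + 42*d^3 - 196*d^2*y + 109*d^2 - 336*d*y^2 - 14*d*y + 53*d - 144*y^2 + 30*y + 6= 42*d^3 + d^2*(263 - 196*y) + d*(-336*y^2 - 14*y + 280) - 144*y^2 + 30*y + 75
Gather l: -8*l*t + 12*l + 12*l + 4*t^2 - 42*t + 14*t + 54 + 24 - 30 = l*(24 - 8*t) + 4*t^2 - 28*t + 48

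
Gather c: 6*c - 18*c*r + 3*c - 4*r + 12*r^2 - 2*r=c*(9 - 18*r) + 12*r^2 - 6*r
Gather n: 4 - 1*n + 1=5 - n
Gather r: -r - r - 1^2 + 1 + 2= 2 - 2*r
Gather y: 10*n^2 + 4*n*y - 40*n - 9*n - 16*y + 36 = 10*n^2 - 49*n + y*(4*n - 16) + 36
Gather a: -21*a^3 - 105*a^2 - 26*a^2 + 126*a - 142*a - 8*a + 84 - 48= -21*a^3 - 131*a^2 - 24*a + 36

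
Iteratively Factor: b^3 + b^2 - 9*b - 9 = (b - 3)*(b^2 + 4*b + 3) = (b - 3)*(b + 1)*(b + 3)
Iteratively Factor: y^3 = (y)*(y^2) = y^2*(y)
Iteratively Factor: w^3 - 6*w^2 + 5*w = (w)*(w^2 - 6*w + 5) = w*(w - 1)*(w - 5)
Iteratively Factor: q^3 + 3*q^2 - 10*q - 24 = (q + 2)*(q^2 + q - 12) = (q + 2)*(q + 4)*(q - 3)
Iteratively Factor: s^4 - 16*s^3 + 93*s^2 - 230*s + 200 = (s - 5)*(s^3 - 11*s^2 + 38*s - 40) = (s - 5)*(s - 2)*(s^2 - 9*s + 20) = (s - 5)^2*(s - 2)*(s - 4)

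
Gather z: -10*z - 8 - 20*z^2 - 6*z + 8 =-20*z^2 - 16*z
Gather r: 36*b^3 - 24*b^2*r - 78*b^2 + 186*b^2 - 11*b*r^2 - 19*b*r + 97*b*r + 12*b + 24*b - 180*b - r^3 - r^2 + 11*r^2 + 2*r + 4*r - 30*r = 36*b^3 + 108*b^2 - 144*b - r^3 + r^2*(10 - 11*b) + r*(-24*b^2 + 78*b - 24)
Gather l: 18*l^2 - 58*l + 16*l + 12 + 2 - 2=18*l^2 - 42*l + 12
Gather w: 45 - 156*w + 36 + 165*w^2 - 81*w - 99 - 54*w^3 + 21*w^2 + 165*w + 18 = -54*w^3 + 186*w^2 - 72*w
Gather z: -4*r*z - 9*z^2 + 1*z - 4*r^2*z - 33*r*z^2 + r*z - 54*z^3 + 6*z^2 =-54*z^3 + z^2*(-33*r - 3) + z*(-4*r^2 - 3*r + 1)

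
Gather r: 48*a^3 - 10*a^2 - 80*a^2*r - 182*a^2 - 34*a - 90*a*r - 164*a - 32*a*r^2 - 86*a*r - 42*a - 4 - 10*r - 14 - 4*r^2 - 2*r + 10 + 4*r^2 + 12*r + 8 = 48*a^3 - 192*a^2 - 32*a*r^2 - 240*a + r*(-80*a^2 - 176*a)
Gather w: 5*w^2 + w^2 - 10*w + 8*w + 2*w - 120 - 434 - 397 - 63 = 6*w^2 - 1014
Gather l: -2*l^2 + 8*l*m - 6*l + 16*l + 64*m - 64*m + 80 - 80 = -2*l^2 + l*(8*m + 10)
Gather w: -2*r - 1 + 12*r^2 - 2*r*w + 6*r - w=12*r^2 + 4*r + w*(-2*r - 1) - 1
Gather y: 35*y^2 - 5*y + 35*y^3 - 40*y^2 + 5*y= 35*y^3 - 5*y^2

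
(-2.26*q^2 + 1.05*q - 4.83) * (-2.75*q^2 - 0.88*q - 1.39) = 6.215*q^4 - 0.8987*q^3 + 15.4999*q^2 + 2.7909*q + 6.7137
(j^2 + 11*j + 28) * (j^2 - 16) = j^4 + 11*j^3 + 12*j^2 - 176*j - 448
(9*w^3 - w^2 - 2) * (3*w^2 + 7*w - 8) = 27*w^5 + 60*w^4 - 79*w^3 + 2*w^2 - 14*w + 16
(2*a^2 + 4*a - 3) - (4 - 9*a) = 2*a^2 + 13*a - 7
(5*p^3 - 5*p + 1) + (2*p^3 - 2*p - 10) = 7*p^3 - 7*p - 9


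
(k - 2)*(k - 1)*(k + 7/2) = k^3 + k^2/2 - 17*k/2 + 7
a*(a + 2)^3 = a^4 + 6*a^3 + 12*a^2 + 8*a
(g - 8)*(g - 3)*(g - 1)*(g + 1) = g^4 - 11*g^3 + 23*g^2 + 11*g - 24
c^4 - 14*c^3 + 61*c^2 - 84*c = c*(c - 7)*(c - 4)*(c - 3)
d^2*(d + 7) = d^3 + 7*d^2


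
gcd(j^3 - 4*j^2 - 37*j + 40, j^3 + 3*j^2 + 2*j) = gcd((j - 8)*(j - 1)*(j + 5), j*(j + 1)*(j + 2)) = 1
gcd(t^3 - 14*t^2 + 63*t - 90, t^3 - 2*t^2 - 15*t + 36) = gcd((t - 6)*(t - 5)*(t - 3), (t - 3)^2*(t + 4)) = t - 3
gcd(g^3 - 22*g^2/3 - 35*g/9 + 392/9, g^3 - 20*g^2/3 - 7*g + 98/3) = g^2 - 14*g/3 - 49/3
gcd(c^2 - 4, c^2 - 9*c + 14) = c - 2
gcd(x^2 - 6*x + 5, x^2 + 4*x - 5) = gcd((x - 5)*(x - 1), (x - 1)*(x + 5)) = x - 1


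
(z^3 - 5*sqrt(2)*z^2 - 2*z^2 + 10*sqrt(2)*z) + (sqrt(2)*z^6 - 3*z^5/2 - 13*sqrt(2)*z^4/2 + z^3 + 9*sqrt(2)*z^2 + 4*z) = sqrt(2)*z^6 - 3*z^5/2 - 13*sqrt(2)*z^4/2 + 2*z^3 - 2*z^2 + 4*sqrt(2)*z^2 + 4*z + 10*sqrt(2)*z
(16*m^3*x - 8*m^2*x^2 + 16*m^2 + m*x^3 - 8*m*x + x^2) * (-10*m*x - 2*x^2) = -160*m^4*x^2 + 48*m^3*x^3 - 160*m^3*x + 6*m^2*x^4 + 48*m^2*x^2 - 2*m*x^5 + 6*m*x^3 - 2*x^4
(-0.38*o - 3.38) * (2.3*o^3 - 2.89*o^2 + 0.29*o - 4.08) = -0.874*o^4 - 6.6758*o^3 + 9.658*o^2 + 0.5702*o + 13.7904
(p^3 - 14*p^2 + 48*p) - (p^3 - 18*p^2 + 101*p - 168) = 4*p^2 - 53*p + 168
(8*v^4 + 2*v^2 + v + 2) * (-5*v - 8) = -40*v^5 - 64*v^4 - 10*v^3 - 21*v^2 - 18*v - 16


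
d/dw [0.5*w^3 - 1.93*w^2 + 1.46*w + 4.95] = 1.5*w^2 - 3.86*w + 1.46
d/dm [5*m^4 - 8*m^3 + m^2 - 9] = 2*m*(10*m^2 - 12*m + 1)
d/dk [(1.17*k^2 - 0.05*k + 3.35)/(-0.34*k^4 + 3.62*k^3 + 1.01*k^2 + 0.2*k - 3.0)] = (0.7956*k^5 - 4.2864*k^4 + 4.918*k^3 - 36.0965*k^2 - 13.787*k - 0.52)/(0.1156*k^8 - 2.4616*k^7 + 12.4176*k^6 + 7.1764*k^5 + 4.5081*k^4 - 21.316*k^3 - 6.02*k^2 - 1.2*k + 9.0)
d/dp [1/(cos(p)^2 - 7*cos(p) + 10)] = (2*cos(p) - 7)*sin(p)/(cos(p)^2 - 7*cos(p) + 10)^2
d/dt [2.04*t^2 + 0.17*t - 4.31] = 4.08*t + 0.17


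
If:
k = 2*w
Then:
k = 2*w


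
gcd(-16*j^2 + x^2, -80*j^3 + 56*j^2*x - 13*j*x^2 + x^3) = -4*j + x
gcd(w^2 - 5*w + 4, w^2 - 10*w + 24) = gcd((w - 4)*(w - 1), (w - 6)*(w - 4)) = w - 4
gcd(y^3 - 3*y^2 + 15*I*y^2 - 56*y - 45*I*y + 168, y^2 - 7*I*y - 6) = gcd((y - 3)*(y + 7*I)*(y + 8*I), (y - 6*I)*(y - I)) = 1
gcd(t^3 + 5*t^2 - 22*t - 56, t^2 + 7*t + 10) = t + 2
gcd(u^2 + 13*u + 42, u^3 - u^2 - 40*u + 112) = u + 7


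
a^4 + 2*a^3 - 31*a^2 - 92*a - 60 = (a - 6)*(a + 1)*(a + 2)*(a + 5)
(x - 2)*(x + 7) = x^2 + 5*x - 14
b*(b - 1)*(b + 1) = b^3 - b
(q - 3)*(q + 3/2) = q^2 - 3*q/2 - 9/2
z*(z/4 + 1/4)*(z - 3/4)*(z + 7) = z^4/4 + 29*z^3/16 + z^2/4 - 21*z/16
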